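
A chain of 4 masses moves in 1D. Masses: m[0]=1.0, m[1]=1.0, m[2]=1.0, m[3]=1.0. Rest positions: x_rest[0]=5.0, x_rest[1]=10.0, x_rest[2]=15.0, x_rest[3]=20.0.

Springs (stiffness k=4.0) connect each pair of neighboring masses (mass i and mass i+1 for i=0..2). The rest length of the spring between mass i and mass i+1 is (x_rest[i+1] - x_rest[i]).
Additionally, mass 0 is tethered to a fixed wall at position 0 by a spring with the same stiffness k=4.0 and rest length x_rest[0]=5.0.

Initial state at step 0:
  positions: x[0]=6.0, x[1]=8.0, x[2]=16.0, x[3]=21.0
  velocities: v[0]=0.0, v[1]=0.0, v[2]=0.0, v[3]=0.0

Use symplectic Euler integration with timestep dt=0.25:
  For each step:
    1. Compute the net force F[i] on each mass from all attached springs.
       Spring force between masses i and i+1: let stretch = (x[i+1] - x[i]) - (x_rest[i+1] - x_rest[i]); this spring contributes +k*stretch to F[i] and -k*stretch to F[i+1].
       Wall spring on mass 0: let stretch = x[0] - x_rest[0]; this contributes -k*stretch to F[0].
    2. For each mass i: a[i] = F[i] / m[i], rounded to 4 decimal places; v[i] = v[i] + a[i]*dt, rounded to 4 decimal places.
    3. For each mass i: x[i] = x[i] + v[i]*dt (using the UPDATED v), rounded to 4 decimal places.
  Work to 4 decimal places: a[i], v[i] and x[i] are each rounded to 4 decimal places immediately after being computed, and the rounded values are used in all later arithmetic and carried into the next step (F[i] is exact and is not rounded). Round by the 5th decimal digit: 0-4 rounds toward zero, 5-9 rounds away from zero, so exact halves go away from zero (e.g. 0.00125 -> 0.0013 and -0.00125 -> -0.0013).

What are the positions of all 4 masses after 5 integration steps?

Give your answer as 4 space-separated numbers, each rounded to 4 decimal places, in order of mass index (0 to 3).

Answer: 6.0928 9.9209 16.2774 19.0821

Derivation:
Step 0: x=[6.0000 8.0000 16.0000 21.0000] v=[0.0000 0.0000 0.0000 0.0000]
Step 1: x=[5.0000 9.5000 15.2500 21.0000] v=[-4.0000 6.0000 -3.0000 0.0000]
Step 2: x=[3.8750 11.3125 14.5000 20.8125] v=[-4.5000 7.2500 -3.0000 -0.7500]
Step 3: x=[3.6406 12.0625 14.5313 20.2969] v=[-0.9375 3.0000 0.1250 -2.0625]
Step 4: x=[4.6016 11.3242 15.3868 19.5899] v=[3.8438 -2.9531 3.4218 -2.8281]
Step 5: x=[6.0928 9.9209 16.2774 19.0821] v=[5.9648 -5.6131 3.5623 -2.0312]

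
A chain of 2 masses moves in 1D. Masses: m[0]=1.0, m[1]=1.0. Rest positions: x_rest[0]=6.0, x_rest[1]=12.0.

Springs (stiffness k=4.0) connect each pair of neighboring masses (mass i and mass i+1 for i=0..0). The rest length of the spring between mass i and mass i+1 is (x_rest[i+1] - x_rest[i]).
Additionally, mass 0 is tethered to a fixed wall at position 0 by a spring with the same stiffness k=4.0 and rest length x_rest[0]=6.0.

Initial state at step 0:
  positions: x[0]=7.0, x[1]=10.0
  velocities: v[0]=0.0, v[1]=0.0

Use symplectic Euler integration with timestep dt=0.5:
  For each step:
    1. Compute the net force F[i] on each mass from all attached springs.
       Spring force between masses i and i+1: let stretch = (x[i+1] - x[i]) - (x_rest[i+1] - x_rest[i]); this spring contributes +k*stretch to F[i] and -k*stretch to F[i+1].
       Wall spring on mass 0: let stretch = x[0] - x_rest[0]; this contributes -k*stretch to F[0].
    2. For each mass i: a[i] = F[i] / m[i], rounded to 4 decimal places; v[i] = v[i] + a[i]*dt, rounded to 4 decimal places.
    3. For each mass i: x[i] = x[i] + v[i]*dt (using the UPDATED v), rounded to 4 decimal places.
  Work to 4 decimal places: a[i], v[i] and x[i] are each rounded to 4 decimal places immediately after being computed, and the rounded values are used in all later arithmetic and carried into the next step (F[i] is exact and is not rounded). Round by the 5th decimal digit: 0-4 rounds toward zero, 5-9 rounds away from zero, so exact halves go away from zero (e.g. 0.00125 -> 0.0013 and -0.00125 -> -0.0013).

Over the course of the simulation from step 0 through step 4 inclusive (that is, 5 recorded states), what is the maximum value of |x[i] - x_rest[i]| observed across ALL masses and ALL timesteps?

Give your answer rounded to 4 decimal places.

Answer: 3.0000

Derivation:
Step 0: x=[7.0000 10.0000] v=[0.0000 0.0000]
Step 1: x=[3.0000 13.0000] v=[-8.0000 6.0000]
Step 2: x=[6.0000 12.0000] v=[6.0000 -2.0000]
Step 3: x=[9.0000 11.0000] v=[6.0000 -2.0000]
Step 4: x=[5.0000 14.0000] v=[-8.0000 6.0000]
Max displacement = 3.0000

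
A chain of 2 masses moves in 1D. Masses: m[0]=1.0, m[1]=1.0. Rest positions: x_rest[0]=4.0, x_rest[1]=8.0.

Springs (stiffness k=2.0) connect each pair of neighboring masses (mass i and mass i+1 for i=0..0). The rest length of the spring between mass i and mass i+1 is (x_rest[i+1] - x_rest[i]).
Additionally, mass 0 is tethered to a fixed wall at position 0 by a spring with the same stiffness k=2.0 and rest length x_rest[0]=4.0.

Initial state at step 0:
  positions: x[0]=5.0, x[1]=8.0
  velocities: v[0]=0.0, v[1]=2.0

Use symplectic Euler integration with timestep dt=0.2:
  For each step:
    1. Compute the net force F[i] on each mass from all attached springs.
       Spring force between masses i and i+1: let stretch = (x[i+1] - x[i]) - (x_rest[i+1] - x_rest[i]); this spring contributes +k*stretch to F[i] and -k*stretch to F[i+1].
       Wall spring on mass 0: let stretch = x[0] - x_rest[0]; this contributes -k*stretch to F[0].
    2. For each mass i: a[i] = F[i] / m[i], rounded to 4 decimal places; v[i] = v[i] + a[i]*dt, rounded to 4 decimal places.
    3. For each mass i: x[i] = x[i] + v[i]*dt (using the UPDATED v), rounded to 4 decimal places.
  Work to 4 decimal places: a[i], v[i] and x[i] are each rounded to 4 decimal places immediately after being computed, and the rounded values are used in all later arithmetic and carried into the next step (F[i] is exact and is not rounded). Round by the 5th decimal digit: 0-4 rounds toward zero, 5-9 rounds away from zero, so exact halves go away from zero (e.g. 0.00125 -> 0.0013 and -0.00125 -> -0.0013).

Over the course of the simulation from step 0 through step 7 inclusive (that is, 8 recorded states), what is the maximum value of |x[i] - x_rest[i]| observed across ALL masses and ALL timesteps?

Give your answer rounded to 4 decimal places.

Step 0: x=[5.0000 8.0000] v=[0.0000 2.0000]
Step 1: x=[4.8400 8.4800] v=[-0.8000 2.4000]
Step 2: x=[4.5840 8.9888] v=[-1.2800 2.5440]
Step 3: x=[4.3137 9.4652] v=[-1.3517 2.3821]
Step 4: x=[4.1104 9.8495] v=[-1.0166 1.9215]
Step 5: x=[4.0374 10.0947] v=[-0.3651 1.2259]
Step 6: x=[4.1260 10.1753] v=[0.4429 0.4030]
Step 7: x=[4.3684 10.0920] v=[1.2122 -0.4167]
Max displacement = 2.1753

Answer: 2.1753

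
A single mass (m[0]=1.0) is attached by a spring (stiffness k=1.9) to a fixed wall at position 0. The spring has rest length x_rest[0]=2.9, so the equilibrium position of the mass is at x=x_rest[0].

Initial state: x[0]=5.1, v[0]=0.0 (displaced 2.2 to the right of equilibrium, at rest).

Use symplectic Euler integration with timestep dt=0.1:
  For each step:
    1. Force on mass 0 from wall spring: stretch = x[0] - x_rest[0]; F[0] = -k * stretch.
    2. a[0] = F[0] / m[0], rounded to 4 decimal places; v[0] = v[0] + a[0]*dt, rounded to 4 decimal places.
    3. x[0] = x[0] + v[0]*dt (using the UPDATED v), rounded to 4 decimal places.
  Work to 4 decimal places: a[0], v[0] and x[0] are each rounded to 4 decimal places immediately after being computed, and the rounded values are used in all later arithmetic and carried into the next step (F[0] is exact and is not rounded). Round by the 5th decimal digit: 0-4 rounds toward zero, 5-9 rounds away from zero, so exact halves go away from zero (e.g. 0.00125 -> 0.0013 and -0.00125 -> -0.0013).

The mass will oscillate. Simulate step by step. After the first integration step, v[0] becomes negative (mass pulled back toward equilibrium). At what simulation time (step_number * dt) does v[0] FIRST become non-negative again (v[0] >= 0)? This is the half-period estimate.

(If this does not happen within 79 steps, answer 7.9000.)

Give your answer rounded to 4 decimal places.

Step 0: x=[5.1000] v=[0.0000]
Step 1: x=[5.0582] v=[-0.4180]
Step 2: x=[4.9754] v=[-0.8281]
Step 3: x=[4.8532] v=[-1.2224]
Step 4: x=[4.6939] v=[-1.5935]
Step 5: x=[4.5005] v=[-1.9343]
Step 6: x=[4.2767] v=[-2.2384]
Step 7: x=[4.0267] v=[-2.5000]
Step 8: x=[3.7553] v=[-2.7141]
Step 9: x=[3.4676] v=[-2.8766]
Step 10: x=[3.1692] v=[-2.9844]
Step 11: x=[2.8656] v=[-3.0356]
Step 12: x=[2.5627] v=[-3.0291]
Step 13: x=[2.2662] v=[-2.9650]
Step 14: x=[1.9817] v=[-2.8446]
Step 15: x=[1.7147] v=[-2.6701]
Step 16: x=[1.4702] v=[-2.4449]
Step 17: x=[1.2529] v=[-2.1732]
Step 18: x=[1.0669] v=[-1.8603]
Step 19: x=[0.9157] v=[-1.5120]
Step 20: x=[0.8022] v=[-1.1350]
Step 21: x=[0.7286] v=[-0.7364]
Step 22: x=[0.6962] v=[-0.3238]
Step 23: x=[0.7057] v=[0.0949]
First v>=0 after going negative at step 23, time=2.3000

Answer: 2.3000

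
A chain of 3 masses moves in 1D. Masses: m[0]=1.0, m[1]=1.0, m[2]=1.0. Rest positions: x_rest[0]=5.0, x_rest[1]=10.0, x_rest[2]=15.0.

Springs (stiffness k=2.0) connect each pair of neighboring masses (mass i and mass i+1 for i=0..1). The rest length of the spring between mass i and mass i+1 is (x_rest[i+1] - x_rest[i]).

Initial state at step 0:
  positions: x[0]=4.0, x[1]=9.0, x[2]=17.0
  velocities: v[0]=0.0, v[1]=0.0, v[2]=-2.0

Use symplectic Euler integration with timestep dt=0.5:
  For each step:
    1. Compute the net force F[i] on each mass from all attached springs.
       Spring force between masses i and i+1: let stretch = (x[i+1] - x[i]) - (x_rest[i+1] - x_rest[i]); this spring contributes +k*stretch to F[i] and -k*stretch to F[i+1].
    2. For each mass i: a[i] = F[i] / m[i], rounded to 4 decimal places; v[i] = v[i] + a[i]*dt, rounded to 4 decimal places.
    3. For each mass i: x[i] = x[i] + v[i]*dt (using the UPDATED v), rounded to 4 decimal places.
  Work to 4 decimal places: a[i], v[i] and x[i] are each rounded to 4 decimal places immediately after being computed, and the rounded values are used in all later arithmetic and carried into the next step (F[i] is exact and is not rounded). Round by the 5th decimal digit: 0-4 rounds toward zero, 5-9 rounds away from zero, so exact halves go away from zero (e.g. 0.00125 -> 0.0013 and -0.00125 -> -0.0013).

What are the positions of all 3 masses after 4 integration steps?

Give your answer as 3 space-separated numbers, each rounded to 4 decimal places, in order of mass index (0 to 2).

Step 0: x=[4.0000 9.0000 17.0000] v=[0.0000 0.0000 -2.0000]
Step 1: x=[4.0000 10.5000 14.5000] v=[0.0000 3.0000 -5.0000]
Step 2: x=[4.7500 10.7500 12.5000] v=[1.5000 0.5000 -4.0000]
Step 3: x=[6.0000 8.8750 12.1250] v=[2.5000 -3.7500 -0.7500]
Step 4: x=[6.1875 7.1875 12.6250] v=[0.3750 -3.3750 1.0000]

Answer: 6.1875 7.1875 12.6250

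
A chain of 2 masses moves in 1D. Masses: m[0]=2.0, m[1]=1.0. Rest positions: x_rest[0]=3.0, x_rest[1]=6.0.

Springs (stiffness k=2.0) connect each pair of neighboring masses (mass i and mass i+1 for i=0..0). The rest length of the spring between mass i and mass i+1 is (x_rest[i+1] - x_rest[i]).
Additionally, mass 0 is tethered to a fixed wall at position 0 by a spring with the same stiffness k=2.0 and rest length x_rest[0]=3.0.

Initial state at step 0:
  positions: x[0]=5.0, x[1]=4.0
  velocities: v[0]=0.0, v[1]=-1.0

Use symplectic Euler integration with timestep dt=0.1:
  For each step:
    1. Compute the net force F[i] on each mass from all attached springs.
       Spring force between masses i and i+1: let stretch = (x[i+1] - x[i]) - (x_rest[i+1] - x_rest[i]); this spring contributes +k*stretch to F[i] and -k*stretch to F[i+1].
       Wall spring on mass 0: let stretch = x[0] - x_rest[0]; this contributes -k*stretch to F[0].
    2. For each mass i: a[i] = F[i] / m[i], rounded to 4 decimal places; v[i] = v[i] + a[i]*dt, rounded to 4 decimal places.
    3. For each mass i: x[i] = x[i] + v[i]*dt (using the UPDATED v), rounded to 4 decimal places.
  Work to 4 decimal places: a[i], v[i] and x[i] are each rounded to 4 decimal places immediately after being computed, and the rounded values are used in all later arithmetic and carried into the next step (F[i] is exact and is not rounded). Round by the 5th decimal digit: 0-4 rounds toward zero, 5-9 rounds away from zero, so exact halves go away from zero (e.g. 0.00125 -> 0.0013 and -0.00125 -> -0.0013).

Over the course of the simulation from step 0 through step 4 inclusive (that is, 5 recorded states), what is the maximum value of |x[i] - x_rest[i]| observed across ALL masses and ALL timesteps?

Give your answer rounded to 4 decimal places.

Answer: 2.0200

Derivation:
Step 0: x=[5.0000 4.0000] v=[0.0000 -1.0000]
Step 1: x=[4.9400 3.9800] v=[-0.6000 -0.2000]
Step 2: x=[4.8210 4.0392] v=[-1.1900 0.5920]
Step 3: x=[4.6460 4.1740] v=[-1.7503 1.3484]
Step 4: x=[4.4198 4.3783] v=[-2.2621 2.0428]
Max displacement = 2.0200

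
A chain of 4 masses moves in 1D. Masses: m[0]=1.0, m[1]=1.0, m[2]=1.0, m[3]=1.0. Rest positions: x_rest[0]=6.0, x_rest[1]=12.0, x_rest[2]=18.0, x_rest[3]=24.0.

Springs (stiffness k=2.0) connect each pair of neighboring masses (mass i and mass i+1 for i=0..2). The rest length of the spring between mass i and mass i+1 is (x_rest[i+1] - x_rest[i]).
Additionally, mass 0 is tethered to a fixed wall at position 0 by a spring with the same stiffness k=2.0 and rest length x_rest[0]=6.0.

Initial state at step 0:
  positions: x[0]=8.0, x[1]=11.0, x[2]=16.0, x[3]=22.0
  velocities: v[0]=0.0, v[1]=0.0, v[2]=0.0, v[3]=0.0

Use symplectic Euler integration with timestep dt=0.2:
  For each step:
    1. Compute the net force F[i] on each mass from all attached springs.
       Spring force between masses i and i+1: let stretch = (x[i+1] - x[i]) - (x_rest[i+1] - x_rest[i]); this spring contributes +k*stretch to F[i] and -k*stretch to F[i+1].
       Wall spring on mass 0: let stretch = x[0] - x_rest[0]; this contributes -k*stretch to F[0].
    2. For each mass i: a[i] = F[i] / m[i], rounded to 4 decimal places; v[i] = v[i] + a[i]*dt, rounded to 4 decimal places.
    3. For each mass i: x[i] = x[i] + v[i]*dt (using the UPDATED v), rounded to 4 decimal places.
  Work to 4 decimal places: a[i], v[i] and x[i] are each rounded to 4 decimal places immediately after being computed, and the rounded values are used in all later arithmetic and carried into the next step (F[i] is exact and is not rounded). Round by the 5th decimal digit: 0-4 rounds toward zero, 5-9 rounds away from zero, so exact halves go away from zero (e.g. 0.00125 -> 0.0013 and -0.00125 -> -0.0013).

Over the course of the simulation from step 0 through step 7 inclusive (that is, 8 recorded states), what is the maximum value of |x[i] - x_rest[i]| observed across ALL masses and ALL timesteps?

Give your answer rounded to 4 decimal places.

Step 0: x=[8.0000 11.0000 16.0000 22.0000] v=[0.0000 0.0000 0.0000 0.0000]
Step 1: x=[7.6000 11.1600 16.0800 22.0000] v=[-2.0000 0.8000 0.4000 0.0000]
Step 2: x=[6.8768 11.4288 16.2400 22.0064] v=[-3.6160 1.3440 0.8000 0.0320]
Step 3: x=[5.9676 11.7183 16.4764 22.0315] v=[-4.5459 1.4477 1.1821 0.1254]
Step 4: x=[5.0411 11.9284 16.7766 22.0922] v=[-4.6327 1.0507 1.5009 0.3034]
Step 5: x=[4.2623 11.9754 17.1142 22.2076] v=[-3.8942 0.2351 1.6879 0.5772]
Step 6: x=[3.7595 11.8165 17.4481 22.3956] v=[-2.5139 -0.7946 1.6697 0.9398]
Step 7: x=[3.6005 11.4635 17.7273 22.6678] v=[-0.7949 -1.7648 1.3961 1.3608]
Max displacement = 2.3995

Answer: 2.3995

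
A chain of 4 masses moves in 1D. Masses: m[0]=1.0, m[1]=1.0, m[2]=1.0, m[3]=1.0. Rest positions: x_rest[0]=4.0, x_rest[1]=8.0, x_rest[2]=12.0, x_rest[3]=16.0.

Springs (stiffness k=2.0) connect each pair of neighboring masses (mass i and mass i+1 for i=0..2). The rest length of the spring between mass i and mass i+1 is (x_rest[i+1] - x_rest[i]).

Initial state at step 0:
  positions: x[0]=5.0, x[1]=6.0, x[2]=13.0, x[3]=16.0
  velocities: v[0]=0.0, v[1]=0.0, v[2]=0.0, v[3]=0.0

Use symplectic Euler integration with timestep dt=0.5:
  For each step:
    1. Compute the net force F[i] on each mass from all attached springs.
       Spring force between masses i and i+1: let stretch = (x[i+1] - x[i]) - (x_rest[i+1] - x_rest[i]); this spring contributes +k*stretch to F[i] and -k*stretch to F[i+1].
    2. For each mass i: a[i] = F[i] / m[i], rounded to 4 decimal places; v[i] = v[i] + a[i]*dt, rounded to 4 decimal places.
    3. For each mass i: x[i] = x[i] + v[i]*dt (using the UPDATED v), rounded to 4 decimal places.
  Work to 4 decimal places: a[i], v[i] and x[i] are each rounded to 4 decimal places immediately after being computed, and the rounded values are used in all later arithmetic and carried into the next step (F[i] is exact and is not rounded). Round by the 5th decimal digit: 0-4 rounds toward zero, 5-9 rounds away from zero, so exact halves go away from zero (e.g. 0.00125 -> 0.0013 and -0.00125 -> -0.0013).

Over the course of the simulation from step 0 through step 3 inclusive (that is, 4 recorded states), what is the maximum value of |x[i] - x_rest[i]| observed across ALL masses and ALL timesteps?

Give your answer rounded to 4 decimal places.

Answer: 2.2500

Derivation:
Step 0: x=[5.0000 6.0000 13.0000 16.0000] v=[0.0000 0.0000 0.0000 0.0000]
Step 1: x=[3.5000 9.0000 11.0000 16.5000] v=[-3.0000 6.0000 -4.0000 1.0000]
Step 2: x=[2.7500 10.2500 10.7500 16.2500] v=[-1.5000 2.5000 -0.5000 -0.5000]
Step 3: x=[3.7500 8.0000 13.0000 15.2500] v=[2.0000 -4.5000 4.5000 -2.0000]
Max displacement = 2.2500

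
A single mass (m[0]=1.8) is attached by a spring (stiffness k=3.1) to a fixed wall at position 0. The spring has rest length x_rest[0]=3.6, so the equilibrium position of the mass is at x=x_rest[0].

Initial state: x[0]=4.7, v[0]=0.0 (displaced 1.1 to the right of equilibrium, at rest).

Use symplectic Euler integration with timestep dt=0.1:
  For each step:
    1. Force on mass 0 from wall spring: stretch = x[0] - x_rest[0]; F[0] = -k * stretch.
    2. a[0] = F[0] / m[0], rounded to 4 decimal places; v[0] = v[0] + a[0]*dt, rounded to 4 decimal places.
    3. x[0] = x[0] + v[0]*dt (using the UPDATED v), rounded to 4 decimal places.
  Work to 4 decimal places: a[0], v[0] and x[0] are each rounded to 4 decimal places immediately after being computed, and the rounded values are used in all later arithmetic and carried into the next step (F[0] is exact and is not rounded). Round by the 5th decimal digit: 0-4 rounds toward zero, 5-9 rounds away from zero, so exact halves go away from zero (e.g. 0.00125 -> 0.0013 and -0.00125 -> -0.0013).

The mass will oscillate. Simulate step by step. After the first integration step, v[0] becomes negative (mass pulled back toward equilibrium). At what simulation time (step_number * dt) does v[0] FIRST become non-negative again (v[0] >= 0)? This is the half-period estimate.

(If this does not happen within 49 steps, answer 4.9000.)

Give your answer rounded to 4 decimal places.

Step 0: x=[4.7000] v=[0.0000]
Step 1: x=[4.6811] v=[-0.1894]
Step 2: x=[4.6435] v=[-0.3756]
Step 3: x=[4.5880] v=[-0.5553]
Step 4: x=[4.5155] v=[-0.7255]
Step 5: x=[4.4272] v=[-0.8832]
Step 6: x=[4.3246] v=[-1.0257]
Step 7: x=[4.2096] v=[-1.1505]
Step 8: x=[4.0841] v=[-1.2555]
Step 9: x=[3.9502] v=[-1.3389]
Step 10: x=[3.8103] v=[-1.3992]
Step 11: x=[3.6668] v=[-1.4354]
Step 12: x=[3.5221] v=[-1.4469]
Step 13: x=[3.3788] v=[-1.4335]
Step 14: x=[3.2393] v=[-1.3954]
Step 15: x=[3.1060] v=[-1.3333]
Step 16: x=[2.9812] v=[-1.2482]
Step 17: x=[2.8670] v=[-1.1416]
Step 18: x=[2.7655] v=[-1.0154]
Step 19: x=[2.6783] v=[-0.8717]
Step 20: x=[2.6070] v=[-0.7130]
Step 21: x=[2.5528] v=[-0.5420]
Step 22: x=[2.5166] v=[-0.3617]
Step 23: x=[2.4991] v=[-0.1751]
Step 24: x=[2.5006] v=[0.0145]
First v>=0 after going negative at step 24, time=2.4000

Answer: 2.4000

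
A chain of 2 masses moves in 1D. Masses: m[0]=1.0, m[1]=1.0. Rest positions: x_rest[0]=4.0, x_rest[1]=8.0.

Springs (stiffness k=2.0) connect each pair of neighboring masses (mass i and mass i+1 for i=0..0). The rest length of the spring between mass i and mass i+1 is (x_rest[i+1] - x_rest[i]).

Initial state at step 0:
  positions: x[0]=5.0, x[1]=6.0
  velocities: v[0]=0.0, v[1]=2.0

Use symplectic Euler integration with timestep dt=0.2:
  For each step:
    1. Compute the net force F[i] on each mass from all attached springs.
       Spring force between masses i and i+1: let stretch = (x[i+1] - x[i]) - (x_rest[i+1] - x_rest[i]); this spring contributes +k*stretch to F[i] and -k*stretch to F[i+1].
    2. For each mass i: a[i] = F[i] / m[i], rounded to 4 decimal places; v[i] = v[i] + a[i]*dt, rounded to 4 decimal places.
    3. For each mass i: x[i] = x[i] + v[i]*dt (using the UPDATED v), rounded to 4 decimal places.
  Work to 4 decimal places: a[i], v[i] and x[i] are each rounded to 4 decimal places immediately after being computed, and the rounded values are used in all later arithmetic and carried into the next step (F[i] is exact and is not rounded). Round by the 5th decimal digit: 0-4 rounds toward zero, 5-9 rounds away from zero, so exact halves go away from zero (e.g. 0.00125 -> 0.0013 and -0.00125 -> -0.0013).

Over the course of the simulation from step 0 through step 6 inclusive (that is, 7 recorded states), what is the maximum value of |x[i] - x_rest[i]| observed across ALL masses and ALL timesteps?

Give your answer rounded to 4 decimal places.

Answer: 2.3641

Derivation:
Step 0: x=[5.0000 6.0000] v=[0.0000 2.0000]
Step 1: x=[4.7600 6.6400] v=[-1.2000 3.2000]
Step 2: x=[4.3504 7.4496] v=[-2.0480 4.0480]
Step 3: x=[3.8687 8.3313] v=[-2.4083 4.4083]
Step 4: x=[3.4240 9.1760] v=[-2.2233 4.2233]
Step 5: x=[3.1195 9.8805] v=[-1.5225 3.5225]
Step 6: x=[3.0359 10.3641] v=[-0.4181 2.4181]
Max displacement = 2.3641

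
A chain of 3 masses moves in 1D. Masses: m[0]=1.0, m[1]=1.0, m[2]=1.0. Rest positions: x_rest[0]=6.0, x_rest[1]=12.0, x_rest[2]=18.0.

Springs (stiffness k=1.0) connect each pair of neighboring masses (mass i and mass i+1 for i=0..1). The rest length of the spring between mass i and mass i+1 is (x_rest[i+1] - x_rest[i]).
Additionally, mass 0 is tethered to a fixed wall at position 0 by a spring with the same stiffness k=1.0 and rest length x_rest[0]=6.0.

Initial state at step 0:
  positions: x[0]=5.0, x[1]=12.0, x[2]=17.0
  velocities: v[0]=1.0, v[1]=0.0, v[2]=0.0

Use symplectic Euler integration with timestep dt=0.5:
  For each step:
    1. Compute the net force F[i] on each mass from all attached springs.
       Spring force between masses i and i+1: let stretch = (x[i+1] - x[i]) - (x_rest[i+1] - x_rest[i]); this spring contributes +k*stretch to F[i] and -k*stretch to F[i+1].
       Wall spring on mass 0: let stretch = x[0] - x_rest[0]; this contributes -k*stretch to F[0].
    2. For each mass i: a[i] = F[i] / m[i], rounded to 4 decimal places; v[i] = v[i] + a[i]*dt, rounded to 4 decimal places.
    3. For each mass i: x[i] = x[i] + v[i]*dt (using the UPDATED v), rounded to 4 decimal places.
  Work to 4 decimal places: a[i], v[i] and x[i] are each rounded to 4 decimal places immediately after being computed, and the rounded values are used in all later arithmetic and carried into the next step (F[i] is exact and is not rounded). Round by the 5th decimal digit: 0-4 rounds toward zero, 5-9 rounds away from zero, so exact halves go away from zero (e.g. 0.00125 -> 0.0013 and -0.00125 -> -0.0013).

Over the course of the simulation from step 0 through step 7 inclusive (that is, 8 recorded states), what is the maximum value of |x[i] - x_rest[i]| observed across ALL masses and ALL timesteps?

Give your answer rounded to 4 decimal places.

Step 0: x=[5.0000 12.0000 17.0000] v=[1.0000 0.0000 0.0000]
Step 1: x=[6.0000 11.5000 17.2500] v=[2.0000 -1.0000 0.5000]
Step 2: x=[6.8750 11.0625 17.5625] v=[1.7500 -0.8750 0.6250]
Step 3: x=[7.0782 11.2032 17.7500] v=[0.4063 0.2813 0.3750]
Step 4: x=[6.5431 11.9493 17.8008] v=[-1.0703 1.4922 0.1016]
Step 5: x=[5.7237 12.8068 17.8888] v=[-1.6388 1.7149 0.1759]
Step 6: x=[5.2442 13.1640 18.2063] v=[-0.9591 0.7144 0.6349]
Step 7: x=[5.4336 12.8018 18.7632] v=[0.3787 -0.7244 1.1138]
Max displacement = 1.1640

Answer: 1.1640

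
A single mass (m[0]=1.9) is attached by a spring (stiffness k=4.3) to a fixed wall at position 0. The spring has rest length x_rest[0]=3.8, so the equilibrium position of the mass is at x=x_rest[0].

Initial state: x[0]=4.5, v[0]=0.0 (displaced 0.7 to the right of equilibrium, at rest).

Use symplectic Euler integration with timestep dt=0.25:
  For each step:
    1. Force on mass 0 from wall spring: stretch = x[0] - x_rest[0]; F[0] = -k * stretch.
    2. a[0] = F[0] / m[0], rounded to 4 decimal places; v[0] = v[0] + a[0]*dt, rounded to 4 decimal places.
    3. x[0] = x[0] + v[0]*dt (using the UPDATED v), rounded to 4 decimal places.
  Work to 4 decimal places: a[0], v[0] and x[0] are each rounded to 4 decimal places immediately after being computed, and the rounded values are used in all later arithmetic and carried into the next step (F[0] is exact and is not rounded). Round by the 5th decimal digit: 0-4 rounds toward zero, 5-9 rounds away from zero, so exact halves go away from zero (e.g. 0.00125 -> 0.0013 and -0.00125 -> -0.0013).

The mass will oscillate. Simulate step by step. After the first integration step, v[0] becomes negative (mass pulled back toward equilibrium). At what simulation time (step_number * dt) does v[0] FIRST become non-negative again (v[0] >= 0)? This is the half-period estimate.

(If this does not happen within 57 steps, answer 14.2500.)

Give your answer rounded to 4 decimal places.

Answer: 2.2500

Derivation:
Step 0: x=[4.5000] v=[0.0000]
Step 1: x=[4.4010] v=[-0.3961]
Step 2: x=[4.2170] v=[-0.7362]
Step 3: x=[3.9740] v=[-0.9721]
Step 4: x=[3.7064] v=[-1.0706]
Step 5: x=[3.4520] v=[-1.0177]
Step 6: x=[3.2468] v=[-0.8208]
Step 7: x=[3.1199] v=[-0.5078]
Step 8: x=[3.0892] v=[-0.1230]
Step 9: x=[3.1590] v=[0.2792]
First v>=0 after going negative at step 9, time=2.2500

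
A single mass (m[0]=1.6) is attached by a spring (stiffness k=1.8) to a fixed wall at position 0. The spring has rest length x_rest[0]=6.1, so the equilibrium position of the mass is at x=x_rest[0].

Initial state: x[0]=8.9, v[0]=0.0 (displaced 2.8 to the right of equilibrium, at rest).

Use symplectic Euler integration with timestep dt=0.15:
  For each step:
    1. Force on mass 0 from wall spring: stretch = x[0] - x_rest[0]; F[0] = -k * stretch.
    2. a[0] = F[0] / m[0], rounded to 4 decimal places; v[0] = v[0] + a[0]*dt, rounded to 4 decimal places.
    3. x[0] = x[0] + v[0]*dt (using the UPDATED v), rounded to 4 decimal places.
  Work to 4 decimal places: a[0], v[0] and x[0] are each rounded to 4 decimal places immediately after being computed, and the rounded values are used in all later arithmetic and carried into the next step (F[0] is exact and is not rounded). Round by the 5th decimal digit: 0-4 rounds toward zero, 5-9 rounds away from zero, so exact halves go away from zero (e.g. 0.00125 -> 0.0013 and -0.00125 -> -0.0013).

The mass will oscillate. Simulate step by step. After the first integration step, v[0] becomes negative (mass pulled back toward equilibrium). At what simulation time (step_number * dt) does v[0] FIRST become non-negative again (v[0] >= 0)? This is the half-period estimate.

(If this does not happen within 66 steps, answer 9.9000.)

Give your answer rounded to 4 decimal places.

Answer: 3.0000

Derivation:
Step 0: x=[8.9000] v=[0.0000]
Step 1: x=[8.8291] v=[-0.4725]
Step 2: x=[8.6892] v=[-0.9330]
Step 3: x=[8.4837] v=[-1.3699]
Step 4: x=[8.2179] v=[-1.7722]
Step 5: x=[7.8985] v=[-2.1296]
Step 6: x=[7.5335] v=[-2.4331]
Step 7: x=[7.1323] v=[-2.6750]
Step 8: x=[6.7049] v=[-2.8492]
Step 9: x=[6.2622] v=[-2.9513]
Step 10: x=[5.8154] v=[-2.9787]
Step 11: x=[5.3758] v=[-2.9307]
Step 12: x=[4.9545] v=[-2.8085]
Step 13: x=[4.5622] v=[-2.6152]
Step 14: x=[4.2088] v=[-2.3557]
Step 15: x=[3.9033] v=[-2.0366]
Step 16: x=[3.6534] v=[-1.6659]
Step 17: x=[3.4655] v=[-1.2530]
Step 18: x=[3.3442] v=[-0.8084]
Step 19: x=[3.2927] v=[-0.3434]
Step 20: x=[3.3122] v=[0.1303]
First v>=0 after going negative at step 20, time=3.0000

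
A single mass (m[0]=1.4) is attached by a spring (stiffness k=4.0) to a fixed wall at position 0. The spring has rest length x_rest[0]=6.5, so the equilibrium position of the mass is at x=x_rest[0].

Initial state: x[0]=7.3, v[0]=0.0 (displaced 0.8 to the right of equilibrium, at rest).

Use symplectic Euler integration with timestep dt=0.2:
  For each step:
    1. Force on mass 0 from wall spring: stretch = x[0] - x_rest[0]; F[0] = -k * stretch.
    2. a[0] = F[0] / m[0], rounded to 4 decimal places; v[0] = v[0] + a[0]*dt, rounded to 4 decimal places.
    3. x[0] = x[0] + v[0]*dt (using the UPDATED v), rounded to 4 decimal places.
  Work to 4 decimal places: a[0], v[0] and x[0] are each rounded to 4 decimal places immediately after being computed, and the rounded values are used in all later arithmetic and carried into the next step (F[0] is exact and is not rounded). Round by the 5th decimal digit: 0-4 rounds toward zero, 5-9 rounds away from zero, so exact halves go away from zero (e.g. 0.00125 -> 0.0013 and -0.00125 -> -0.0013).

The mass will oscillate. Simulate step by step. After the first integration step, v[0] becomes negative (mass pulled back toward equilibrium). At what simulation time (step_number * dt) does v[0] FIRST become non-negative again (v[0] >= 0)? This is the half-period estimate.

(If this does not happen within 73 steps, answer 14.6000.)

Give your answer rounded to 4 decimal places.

Step 0: x=[7.3000] v=[0.0000]
Step 1: x=[7.2086] v=[-0.4571]
Step 2: x=[7.0362] v=[-0.8620]
Step 3: x=[6.8025] v=[-1.1684]
Step 4: x=[6.5342] v=[-1.3413]
Step 5: x=[6.2620] v=[-1.3608]
Step 6: x=[6.0170] v=[-1.2248]
Step 7: x=[5.8272] v=[-0.9488]
Step 8: x=[5.7143] v=[-0.5643]
Step 9: x=[5.6912] v=[-0.1153]
Step 10: x=[5.7606] v=[0.3469]
First v>=0 after going negative at step 10, time=2.0000

Answer: 2.0000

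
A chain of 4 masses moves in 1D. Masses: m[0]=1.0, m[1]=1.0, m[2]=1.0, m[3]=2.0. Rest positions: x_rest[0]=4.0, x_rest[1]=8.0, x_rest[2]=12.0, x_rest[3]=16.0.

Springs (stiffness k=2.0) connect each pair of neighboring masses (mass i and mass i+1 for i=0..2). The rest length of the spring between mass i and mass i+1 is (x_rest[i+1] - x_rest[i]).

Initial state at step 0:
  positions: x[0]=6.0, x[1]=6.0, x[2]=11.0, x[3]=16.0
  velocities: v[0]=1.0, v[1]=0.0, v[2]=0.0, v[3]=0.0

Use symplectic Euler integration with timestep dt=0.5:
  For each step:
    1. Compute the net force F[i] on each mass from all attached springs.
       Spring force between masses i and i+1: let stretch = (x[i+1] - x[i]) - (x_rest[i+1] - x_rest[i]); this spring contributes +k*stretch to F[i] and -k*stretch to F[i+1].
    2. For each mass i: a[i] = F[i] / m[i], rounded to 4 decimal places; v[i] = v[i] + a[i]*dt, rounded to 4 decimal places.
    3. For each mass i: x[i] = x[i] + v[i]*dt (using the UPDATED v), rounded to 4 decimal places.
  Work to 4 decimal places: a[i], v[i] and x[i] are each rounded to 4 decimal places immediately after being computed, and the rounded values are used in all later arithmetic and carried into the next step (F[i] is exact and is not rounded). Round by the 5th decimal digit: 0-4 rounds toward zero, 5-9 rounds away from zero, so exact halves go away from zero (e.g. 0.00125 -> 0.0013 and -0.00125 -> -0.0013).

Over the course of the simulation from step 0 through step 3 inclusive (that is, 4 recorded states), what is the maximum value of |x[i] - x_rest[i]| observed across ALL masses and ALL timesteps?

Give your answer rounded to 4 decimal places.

Step 0: x=[6.0000 6.0000 11.0000 16.0000] v=[1.0000 0.0000 0.0000 0.0000]
Step 1: x=[4.5000 8.5000 11.0000 15.7500] v=[-3.0000 5.0000 0.0000 -0.5000]
Step 2: x=[3.0000 10.2500 12.1250 15.3125] v=[-3.0000 3.5000 2.2500 -0.8750]
Step 3: x=[3.1250 9.3125 13.9063 15.0781] v=[0.2500 -1.8750 3.5625 -0.4688]
Max displacement = 2.2500

Answer: 2.2500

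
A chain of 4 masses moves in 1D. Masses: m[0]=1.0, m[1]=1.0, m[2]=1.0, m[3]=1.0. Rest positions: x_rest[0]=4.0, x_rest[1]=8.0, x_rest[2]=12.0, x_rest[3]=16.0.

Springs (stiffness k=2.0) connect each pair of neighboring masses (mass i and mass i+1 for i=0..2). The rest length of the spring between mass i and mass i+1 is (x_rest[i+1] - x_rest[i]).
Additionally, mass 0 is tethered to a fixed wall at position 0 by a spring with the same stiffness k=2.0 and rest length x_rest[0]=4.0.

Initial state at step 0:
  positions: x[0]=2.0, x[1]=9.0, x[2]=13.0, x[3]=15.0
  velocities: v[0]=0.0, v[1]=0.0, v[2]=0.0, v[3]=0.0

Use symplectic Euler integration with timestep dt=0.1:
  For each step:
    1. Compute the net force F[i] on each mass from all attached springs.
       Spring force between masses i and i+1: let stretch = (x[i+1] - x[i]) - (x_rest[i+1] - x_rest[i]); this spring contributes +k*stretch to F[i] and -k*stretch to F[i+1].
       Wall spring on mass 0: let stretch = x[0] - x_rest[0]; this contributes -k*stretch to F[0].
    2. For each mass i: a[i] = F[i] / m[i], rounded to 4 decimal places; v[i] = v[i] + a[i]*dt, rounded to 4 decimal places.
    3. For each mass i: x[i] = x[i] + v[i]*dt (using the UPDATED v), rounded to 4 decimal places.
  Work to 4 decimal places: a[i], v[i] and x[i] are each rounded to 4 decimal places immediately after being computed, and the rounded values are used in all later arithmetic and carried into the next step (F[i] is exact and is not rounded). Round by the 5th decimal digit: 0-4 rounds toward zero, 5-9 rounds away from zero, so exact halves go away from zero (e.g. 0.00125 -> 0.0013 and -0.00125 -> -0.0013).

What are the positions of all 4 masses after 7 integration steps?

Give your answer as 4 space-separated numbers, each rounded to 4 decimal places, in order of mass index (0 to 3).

Answer: 4.2011 7.7290 12.0292 15.9300

Derivation:
Step 0: x=[2.0000 9.0000 13.0000 15.0000] v=[0.0000 0.0000 0.0000 0.0000]
Step 1: x=[2.1000 8.9400 12.9600 15.0400] v=[1.0000 -0.6000 -0.4000 0.4000]
Step 2: x=[2.2948 8.8236 12.8812 15.1184] v=[1.9480 -1.1640 -0.7880 0.7840]
Step 3: x=[2.5743 8.6578 12.7660 15.2321] v=[2.7948 -1.6582 -1.1521 1.1366]
Step 4: x=[2.9240 8.4525 12.6180 15.3764] v=[3.4966 -2.0533 -1.4805 1.4434]
Step 5: x=[3.3258 8.2199 12.4418 15.5456] v=[4.0175 -2.3259 -1.7619 1.6917]
Step 6: x=[3.7589 7.9739 12.2433 15.7327] v=[4.3312 -2.4603 -1.9855 1.8709]
Step 7: x=[4.2011 7.7290 12.0292 15.9300] v=[4.4224 -2.4494 -2.1415 1.9730]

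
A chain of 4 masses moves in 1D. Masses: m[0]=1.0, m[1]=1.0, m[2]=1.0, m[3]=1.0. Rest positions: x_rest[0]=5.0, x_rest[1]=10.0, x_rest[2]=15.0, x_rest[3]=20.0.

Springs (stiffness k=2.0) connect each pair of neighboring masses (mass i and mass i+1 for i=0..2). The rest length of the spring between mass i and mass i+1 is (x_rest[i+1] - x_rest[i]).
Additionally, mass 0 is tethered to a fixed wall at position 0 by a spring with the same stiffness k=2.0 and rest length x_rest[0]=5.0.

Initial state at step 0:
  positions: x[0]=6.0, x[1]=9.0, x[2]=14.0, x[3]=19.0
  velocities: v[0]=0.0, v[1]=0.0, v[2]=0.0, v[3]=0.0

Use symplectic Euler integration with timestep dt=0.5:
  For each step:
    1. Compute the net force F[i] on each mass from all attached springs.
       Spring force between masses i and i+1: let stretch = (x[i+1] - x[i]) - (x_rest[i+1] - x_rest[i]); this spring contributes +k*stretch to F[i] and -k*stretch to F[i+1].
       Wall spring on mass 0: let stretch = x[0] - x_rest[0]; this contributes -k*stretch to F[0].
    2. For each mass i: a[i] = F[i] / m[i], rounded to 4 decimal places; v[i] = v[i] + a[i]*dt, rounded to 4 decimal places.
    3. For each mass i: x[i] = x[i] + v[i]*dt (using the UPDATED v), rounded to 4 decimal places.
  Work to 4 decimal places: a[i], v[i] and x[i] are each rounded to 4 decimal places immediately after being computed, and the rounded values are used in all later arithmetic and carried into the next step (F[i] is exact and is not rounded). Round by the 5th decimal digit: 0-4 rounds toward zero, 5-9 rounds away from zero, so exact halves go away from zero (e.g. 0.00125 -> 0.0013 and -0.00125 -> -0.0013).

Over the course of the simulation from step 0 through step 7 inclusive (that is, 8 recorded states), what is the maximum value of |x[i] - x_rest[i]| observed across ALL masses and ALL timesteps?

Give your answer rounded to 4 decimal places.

Answer: 1.5000

Derivation:
Step 0: x=[6.0000 9.0000 14.0000 19.0000] v=[0.0000 0.0000 0.0000 0.0000]
Step 1: x=[4.5000 10.0000 14.0000 19.0000] v=[-3.0000 2.0000 0.0000 0.0000]
Step 2: x=[3.5000 10.2500 14.5000 19.0000] v=[-2.0000 0.5000 1.0000 0.0000]
Step 3: x=[4.1250 9.2500 15.1250 19.2500] v=[1.2500 -2.0000 1.2500 0.5000]
Step 4: x=[5.2500 8.6250 14.8750 19.9375] v=[2.2500 -1.2500 -0.5000 1.3750]
Step 5: x=[5.4375 9.4375 14.0313 20.5938] v=[0.3750 1.6250 -1.6875 1.3125]
Step 6: x=[4.9063 10.5469 14.1719 20.4688] v=[-1.0625 2.2188 0.2812 -0.2500]
Step 7: x=[4.7422 10.6485 15.6485 19.6954] v=[-0.3282 0.2032 2.9531 -1.5469]
Max displacement = 1.5000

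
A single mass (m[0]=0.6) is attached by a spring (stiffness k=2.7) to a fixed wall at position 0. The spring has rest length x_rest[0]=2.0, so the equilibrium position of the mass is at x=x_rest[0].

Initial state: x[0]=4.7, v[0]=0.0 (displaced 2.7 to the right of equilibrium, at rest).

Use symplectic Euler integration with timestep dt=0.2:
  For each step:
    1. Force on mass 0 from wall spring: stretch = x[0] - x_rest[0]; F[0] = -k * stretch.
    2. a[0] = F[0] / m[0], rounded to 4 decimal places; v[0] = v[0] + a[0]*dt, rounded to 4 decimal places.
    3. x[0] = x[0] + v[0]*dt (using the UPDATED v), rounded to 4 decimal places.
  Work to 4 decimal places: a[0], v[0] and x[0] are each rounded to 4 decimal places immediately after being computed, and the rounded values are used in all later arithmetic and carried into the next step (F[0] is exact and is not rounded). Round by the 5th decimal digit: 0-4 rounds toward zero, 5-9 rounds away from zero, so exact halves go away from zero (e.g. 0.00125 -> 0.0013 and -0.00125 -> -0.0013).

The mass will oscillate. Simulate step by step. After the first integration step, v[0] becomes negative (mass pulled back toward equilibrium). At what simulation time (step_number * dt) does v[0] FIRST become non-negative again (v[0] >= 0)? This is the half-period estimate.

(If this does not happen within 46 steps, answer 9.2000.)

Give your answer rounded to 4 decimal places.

Step 0: x=[4.7000] v=[0.0000]
Step 1: x=[4.2140] v=[-2.4300]
Step 2: x=[3.3295] v=[-4.4226]
Step 3: x=[2.2057] v=[-5.6192]
Step 4: x=[1.0448] v=[-5.8043]
Step 5: x=[0.0559] v=[-4.9446]
Step 6: x=[-0.5831] v=[-3.1949]
Step 7: x=[-0.7571] v=[-0.8701]
Step 8: x=[-0.4348] v=[1.6113]
First v>=0 after going negative at step 8, time=1.6000

Answer: 1.6000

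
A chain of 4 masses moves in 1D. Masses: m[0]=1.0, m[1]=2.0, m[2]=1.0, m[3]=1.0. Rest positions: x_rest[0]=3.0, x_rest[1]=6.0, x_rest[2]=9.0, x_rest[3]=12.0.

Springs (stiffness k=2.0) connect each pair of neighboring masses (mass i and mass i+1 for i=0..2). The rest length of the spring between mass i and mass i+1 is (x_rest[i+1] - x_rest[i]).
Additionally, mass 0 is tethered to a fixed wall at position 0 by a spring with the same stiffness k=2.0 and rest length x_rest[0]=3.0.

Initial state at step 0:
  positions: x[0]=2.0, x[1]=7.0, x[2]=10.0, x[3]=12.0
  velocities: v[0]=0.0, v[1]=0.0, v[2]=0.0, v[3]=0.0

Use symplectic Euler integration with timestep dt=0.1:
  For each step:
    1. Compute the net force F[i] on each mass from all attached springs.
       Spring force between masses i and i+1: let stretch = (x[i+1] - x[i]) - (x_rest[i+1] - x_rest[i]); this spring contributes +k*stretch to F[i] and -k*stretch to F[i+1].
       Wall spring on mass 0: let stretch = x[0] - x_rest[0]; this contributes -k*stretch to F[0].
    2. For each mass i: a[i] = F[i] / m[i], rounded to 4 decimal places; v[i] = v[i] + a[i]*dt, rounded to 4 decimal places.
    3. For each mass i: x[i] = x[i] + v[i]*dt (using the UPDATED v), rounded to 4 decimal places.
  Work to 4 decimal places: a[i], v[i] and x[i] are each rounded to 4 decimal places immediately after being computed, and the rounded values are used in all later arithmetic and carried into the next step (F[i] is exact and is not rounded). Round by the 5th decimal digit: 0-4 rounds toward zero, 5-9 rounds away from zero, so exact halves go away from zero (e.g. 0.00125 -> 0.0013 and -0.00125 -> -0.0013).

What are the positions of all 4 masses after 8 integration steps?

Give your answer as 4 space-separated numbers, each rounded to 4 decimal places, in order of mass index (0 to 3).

Answer: 3.6285 6.4323 9.4338 12.5662

Derivation:
Step 0: x=[2.0000 7.0000 10.0000 12.0000] v=[0.0000 0.0000 0.0000 0.0000]
Step 1: x=[2.0600 6.9800 9.9800 12.0200] v=[0.6000 -0.2000 -0.2000 0.2000]
Step 2: x=[2.1772 6.9408 9.9408 12.0592] v=[1.1720 -0.3920 -0.3920 0.3920]
Step 3: x=[2.3461 6.8840 9.8840 12.1160] v=[1.6893 -0.5684 -0.5683 0.5683]
Step 4: x=[2.5589 6.8118 9.8118 12.1882] v=[2.1277 -0.7222 -0.7219 0.7219]
Step 5: x=[2.8056 6.7271 9.7271 12.2729] v=[2.4665 -0.8475 -0.8466 0.8466]
Step 6: x=[3.0746 6.6331 9.6334 12.3666] v=[2.6897 -0.9397 -0.9374 0.9374]
Step 7: x=[3.3533 6.5336 9.5343 12.4657] v=[2.7865 -0.9955 -0.9908 0.9908]
Step 8: x=[3.6285 6.4323 9.4338 12.5662] v=[2.7519 -1.0135 -1.0047 1.0045]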